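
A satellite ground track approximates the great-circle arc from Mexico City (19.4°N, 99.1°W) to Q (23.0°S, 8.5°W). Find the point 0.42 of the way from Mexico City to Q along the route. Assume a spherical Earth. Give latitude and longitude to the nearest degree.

≈ (1°N, 61°W)

From cos δ = sin φ₁ sin φ₂ + cos φ₁ cos φ₂ cos Δλ, the central angle is δ ≈ 1.710 rad (98.0°).
Interpolate at f = 0.42 with slerp weights a = sin((1−f)δ)/sin δ ≈ 0.845, b = sin(fδ)/sin δ ≈ 0.665.
p = a·p₁ + b·p₂ ≈ (0.479, -0.878, 0.021); φ = arcsin(p_z) ≈ 1.21°, λ = atan2(p_y, p_x) ≈ -61.38°.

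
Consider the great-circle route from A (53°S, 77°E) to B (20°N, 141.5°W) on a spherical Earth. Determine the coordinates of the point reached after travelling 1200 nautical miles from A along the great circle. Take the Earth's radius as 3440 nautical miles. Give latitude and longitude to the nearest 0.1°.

Write both endpoints as unit vectors p₁, p₂ with components (cos φ cos λ, cos φ sin λ, sin φ).
The central angle between the endpoints is δ = arccos(p₁·p₂) ≈ 2.368 rad (135.7°). The total great-circle distance is δ·R ≈ 2.368 × 3440 ≈ 8148 nmi, so the target fraction is f = 1200/8148 ≈ 0.147.
Interpolate at f ≈ 0.147 with slerp weights a = sin((1−f)δ)/sin δ ≈ 1.290, b = sin(fδ)/sin δ ≈ 0.489.
p = a·p₁ + b·p₂ ≈ (-0.185, 0.470, -0.863); φ = arcsin(p_z) ≈ -59.64°, λ = atan2(p_y, p_x) ≈ 111.51°.

≈ (59.6°S, 111.5°E)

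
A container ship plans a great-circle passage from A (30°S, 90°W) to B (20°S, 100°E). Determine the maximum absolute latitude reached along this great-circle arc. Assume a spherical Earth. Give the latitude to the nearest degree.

≈ 80°S

The great circle lies in the plane with unit normal n̂ = (p₁ × p₂)/|p₁ × p₂|.
Here n̂_z ≈ -0.182; the vertex latitude is φ_max = arccos|n̂_z| ≈ 79.5°.
Check via Clairaut: cos φ_max = |cos φ₁| · sin C = cos(30.0°)·sin(167.9°) ≈ 0.182, again giving ≈ 79.5°.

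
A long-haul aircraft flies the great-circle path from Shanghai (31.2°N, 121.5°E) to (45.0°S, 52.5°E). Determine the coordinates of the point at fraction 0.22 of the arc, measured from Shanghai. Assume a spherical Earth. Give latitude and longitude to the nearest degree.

Write both endpoints as unit vectors p₁, p₂ with components (cos φ cos λ, cos φ sin λ, sin φ).
The central angle between the endpoints is δ = arccos(p₁·p₂) ≈ 1.721 rad (98.6°).
Interpolate at f = 0.22 with slerp weights a = sin((1−f)δ)/sin δ ≈ 0.985, b = sin(fδ)/sin δ ≈ 0.374.
p = a·p₁ + b·p₂ ≈ (-0.279, 0.928, 0.246); φ = arcsin(p_z) ≈ 14.24°, λ = atan2(p_y, p_x) ≈ 106.75°.

≈ (14°N, 107°E)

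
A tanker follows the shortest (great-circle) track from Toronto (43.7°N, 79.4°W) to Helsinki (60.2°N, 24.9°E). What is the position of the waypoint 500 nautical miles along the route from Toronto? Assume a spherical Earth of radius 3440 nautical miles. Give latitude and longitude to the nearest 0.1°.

Write both endpoints as unit vectors p₁, p₂ with components (cos φ cos λ, cos φ sin λ, sin φ).
The central angle between the endpoints is δ = arccos(p₁·p₂) ≈ 1.035 rad (59.3°). The total great-circle distance is δ·R ≈ 1.035 × 3440 ≈ 3559 nmi, so the target fraction is f = 500/3559 ≈ 0.140.
Interpolate at f ≈ 0.140 with slerp weights a = sin((1−f)δ)/sin δ ≈ 0.903, b = sin(fδ)/sin δ ≈ 0.168.
p = a·p₁ + b·p₂ ≈ (0.196, -0.607, 0.770); φ = arcsin(p_z) ≈ 50.38°, λ = atan2(p_y, p_x) ≈ -72.09°.

≈ 50.4°N, 72.1°W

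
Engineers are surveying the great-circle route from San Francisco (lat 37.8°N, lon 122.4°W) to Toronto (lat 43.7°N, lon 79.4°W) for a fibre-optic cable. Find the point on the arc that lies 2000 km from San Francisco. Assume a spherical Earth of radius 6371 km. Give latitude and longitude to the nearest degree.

Write both endpoints as unit vectors p₁, p₂ with components (cos φ cos λ, cos φ sin λ, sin φ).
The central angle between the endpoints is δ = arccos(p₁·p₂) ≈ 0.571 rad (32.7°). The total great-circle distance is δ·R ≈ 0.571 × 6371 ≈ 3639 km, so the target fraction is f = 2000/3639 ≈ 0.550.
Interpolate at f ≈ 0.550 with slerp weights a = sin((1−f)δ)/sin δ ≈ 0.471, b = sin(fδ)/sin δ ≈ 0.571.
p = a·p₁ + b·p₂ ≈ (-0.123, -0.720, 0.683); φ = arcsin(p_z) ≈ 43.08°, λ = atan2(p_y, p_x) ≈ -99.72°.

≈ lat 43°N, lon 100°W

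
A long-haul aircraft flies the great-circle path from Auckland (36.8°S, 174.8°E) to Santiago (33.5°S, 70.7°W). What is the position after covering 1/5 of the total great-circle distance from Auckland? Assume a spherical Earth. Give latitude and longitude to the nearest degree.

Write both endpoints as unit vectors p₁, p₂ with components (cos φ cos λ, cos φ sin λ, sin φ).
The central angle between the endpoints is δ = arccos(p₁·p₂) ≈ 1.517 rad (86.9°).
Interpolate at f = 1/5 with slerp weights a = sin((1−f)δ)/sin δ ≈ 0.938, b = sin(fδ)/sin δ ≈ 0.299.
p = a·p₁ + b·p₂ ≈ (-0.666, -0.167, -0.727); φ = arcsin(p_z) ≈ -46.65°, λ = atan2(p_y, p_x) ≈ -165.89°.

≈ (47°S, 166°W)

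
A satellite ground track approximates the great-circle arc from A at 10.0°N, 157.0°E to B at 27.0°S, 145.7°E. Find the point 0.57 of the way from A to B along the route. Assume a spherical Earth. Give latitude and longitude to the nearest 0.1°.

From cos δ = sin φ₁ sin φ₂ + cos φ₁ cos φ₂ cos Δλ, the central angle is δ ≈ 0.674 rad (38.6°).
Interpolate at f = 0.57 with slerp weights a = sin((1−f)δ)/sin δ ≈ 0.458, b = sin(fδ)/sin δ ≈ 0.600.
p = a·p₁ + b·p₂ ≈ (-0.857, 0.478, -0.193); φ = arcsin(p_z) ≈ -11.13°, λ = atan2(p_y, p_x) ≈ 150.87°.

≈ 11.1°S, 150.9°E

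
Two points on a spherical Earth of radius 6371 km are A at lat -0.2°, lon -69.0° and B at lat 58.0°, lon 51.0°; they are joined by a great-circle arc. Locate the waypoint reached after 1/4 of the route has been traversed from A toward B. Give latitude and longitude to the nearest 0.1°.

≈ lat 22.8°, lon -55.7°

Write both endpoints as unit vectors p₁, p₂ with components (cos φ cos λ, cos φ sin λ, sin φ).
The central angle between the endpoints is δ = arccos(p₁·p₂) ≈ 1.842 rad (105.5°).
Interpolate at f = 1/4 with slerp weights a = sin((1−f)δ)/sin δ ≈ 1.019, b = sin(fδ)/sin δ ≈ 0.461.
p = a·p₁ + b·p₂ ≈ (0.519, -0.762, 0.388); φ = arcsin(p_z) ≈ 22.81°, λ = atan2(p_y, p_x) ≈ -55.72°.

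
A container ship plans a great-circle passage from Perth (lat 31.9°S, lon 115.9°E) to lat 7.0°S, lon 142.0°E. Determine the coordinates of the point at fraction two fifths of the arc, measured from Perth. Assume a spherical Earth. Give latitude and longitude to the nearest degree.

≈ lat 22°S, lon 127°E

Convert each endpoint to a unit vector on the sphere (x = cos φ cos λ, y = cos φ sin λ, z = sin φ).
The central angle between the endpoints is δ = arccos(p₁·p₂) ≈ 0.607 rad (34.8°).
Interpolate at f = 2/5 with slerp weights a = sin((1−f)δ)/sin δ ≈ 0.625, b = sin(fδ)/sin δ ≈ 0.422.
p = a·p₁ + b·p₂ ≈ (-0.561, 0.735, -0.381); φ = arcsin(p_z) ≈ -22.42°, λ = atan2(p_y, p_x) ≈ 127.39°.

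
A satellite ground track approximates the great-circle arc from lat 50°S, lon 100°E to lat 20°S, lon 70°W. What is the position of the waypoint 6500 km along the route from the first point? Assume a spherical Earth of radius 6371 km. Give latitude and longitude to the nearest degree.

≈ lat 70°S, lon 54°W

Convert each endpoint to a unit vector on the sphere (x = cos φ cos λ, y = cos φ sin λ, z = sin φ).
The central angle between the endpoints is δ = arccos(p₁·p₂) ≈ 1.910 rad (109.4°). The total great-circle distance is δ·R ≈ 1.910 × 6371 ≈ 12169 km, so the target fraction is f = 6500/12169 ≈ 0.534.
Interpolate at f ≈ 0.534 with slerp weights a = sin((1−f)δ)/sin δ ≈ 0.824, b = sin(fδ)/sin δ ≈ 0.904.
p = a·p₁ + b·p₂ ≈ (0.198, -0.276, -0.940); φ = arcsin(p_z) ≈ -70.10°, λ = atan2(p_y, p_x) ≈ -54.32°.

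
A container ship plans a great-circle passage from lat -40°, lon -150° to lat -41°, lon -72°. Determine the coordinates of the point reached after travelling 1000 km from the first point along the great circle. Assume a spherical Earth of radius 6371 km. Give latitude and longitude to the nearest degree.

From cos δ = sin φ₁ sin φ₂ + cos φ₁ cos φ₂ cos Δλ, the central angle is δ ≈ 0.998 rad (57.2°). The total great-circle distance is δ·R ≈ 0.998 × 6371 ≈ 6359 km, so the target fraction is f = 1000/6359 ≈ 0.157.
Interpolate at f ≈ 0.157 with slerp weights a = sin((1−f)δ)/sin δ ≈ 0.887, b = sin(fδ)/sin δ ≈ 0.186.
p = a·p₁ + b·p₂ ≈ (-0.545, -0.473, -0.692); φ = arcsin(p_z) ≈ -43.80°, λ = atan2(p_y, p_x) ≈ -139.03°.

≈ lat -44°, lon -139°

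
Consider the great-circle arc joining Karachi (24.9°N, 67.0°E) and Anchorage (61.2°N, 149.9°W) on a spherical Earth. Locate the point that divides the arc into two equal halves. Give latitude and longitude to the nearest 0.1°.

≈ (65.3°N, 96.0°E)

Write both endpoints as unit vectors p₁, p₂ with components (cos φ cos λ, cos φ sin λ, sin φ).
The central angle between the endpoints is δ = arccos(p₁·p₂) ≈ 1.551 rad (88.9°).
Interpolate at f = 1/2 with slerp weights a = sin((1−f)δ)/sin δ ≈ 0.700, b = sin(fδ)/sin δ ≈ 0.700.
p = a·p₁ + b·p₂ ≈ (-0.044, 0.416, 0.909); φ = arcsin(p_z) ≈ 65.30°, λ = atan2(p_y, p_x) ≈ 96.00°.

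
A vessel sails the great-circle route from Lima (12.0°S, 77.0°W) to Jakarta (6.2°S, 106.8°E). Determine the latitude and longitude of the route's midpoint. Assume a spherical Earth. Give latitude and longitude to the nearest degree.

Write both endpoints as unit vectors p₁, p₂ with components (cos φ cos λ, cos φ sin λ, sin φ).
The central angle between the endpoints is δ = arccos(p₁·p₂) ≈ 2.817 rad (161.4°).
Interpolate at f = 1/2 with slerp weights a = sin((1−f)δ)/sin δ ≈ 3.096, b = sin(fδ)/sin δ ≈ 3.096.
p = a·p₁ + b·p₂ ≈ (-0.208, -0.004, -0.978); φ = arcsin(p_z) ≈ -77.97°, λ = atan2(p_y, p_x) ≈ -178.84°.

≈ (78°S, 179°W)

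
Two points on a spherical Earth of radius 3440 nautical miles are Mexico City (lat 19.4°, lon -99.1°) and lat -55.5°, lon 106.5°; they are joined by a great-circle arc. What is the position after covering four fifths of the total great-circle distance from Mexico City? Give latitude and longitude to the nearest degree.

Convert each endpoint to a unit vector on the sphere (x = cos φ cos λ, y = cos φ sin λ, z = sin φ).
The central angle between the endpoints is δ = arccos(p₁·p₂) ≈ 2.427 rad (139.1°).
Interpolate at f = 4/5 with slerp weights a = sin((1−f)δ)/sin δ ≈ 0.712, b = sin(fδ)/sin δ ≈ 1.423.
p = a·p₁ + b·p₂ ≈ (-0.335, 0.109, -0.936); φ = arcsin(p_z) ≈ -69.36°, λ = atan2(p_y, p_x) ≈ 161.95°.

≈ lat -69°, lon 162°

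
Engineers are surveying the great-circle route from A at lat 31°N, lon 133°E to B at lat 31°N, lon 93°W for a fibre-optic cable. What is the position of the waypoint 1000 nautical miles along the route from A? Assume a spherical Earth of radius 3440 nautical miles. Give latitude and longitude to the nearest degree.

≈ lat 43°N, lon 147°E

The haversine formula gives a central angle δ ≈ 1.818 rad (104.2°) between the endpoints. The total great-circle distance is δ·R ≈ 1.818 × 3440 ≈ 6255 nmi, so the target fraction is f = 1000/6255 ≈ 0.160.
Interpolate at f ≈ 0.160 with slerp weights a = sin((1−f)δ)/sin δ ≈ 1.031, b = sin(fδ)/sin δ ≈ 0.296.
p = a·p₁ + b·p₂ ≈ (-0.616, 0.393, 0.683); φ = arcsin(p_z) ≈ 43.08°, λ = atan2(p_y, p_x) ≈ 147.45°.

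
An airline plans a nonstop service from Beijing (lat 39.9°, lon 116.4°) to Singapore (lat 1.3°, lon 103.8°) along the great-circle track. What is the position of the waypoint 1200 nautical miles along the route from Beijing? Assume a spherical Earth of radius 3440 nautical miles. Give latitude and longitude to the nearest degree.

≈ lat 21°, lon 109°

From cos δ = sin φ₁ sin φ₂ + cos φ₁ cos φ₂ cos Δλ, the central angle is δ ≈ 0.703 rad (40.3°). The total great-circle distance is δ·R ≈ 0.703 × 3440 ≈ 2418 nmi, so the target fraction is f = 1200/2418 ≈ 0.496.
Interpolate at f ≈ 0.496 with slerp weights a = sin((1−f)δ)/sin δ ≈ 0.536, b = sin(fδ)/sin δ ≈ 0.529.
p = a·p₁ + b·p₂ ≈ (-0.309, 0.882, 0.356); φ = arcsin(p_z) ≈ 20.85°, λ = atan2(p_y, p_x) ≈ 109.31°.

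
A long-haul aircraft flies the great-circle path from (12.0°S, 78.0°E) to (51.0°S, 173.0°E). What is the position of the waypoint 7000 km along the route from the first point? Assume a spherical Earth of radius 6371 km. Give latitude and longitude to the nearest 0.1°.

The haversine formula gives a central angle δ ≈ 1.463 rad (83.8°) between the endpoints. The total great-circle distance is δ·R ≈ 1.463 × 6371 ≈ 9319 km, so the target fraction is f = 7000/9319 ≈ 0.751.
Interpolate at f ≈ 0.751 with slerp weights a = sin((1−f)δ)/sin δ ≈ 0.358, b = sin(fδ)/sin δ ≈ 0.896.
p = a·p₁ + b·p₂ ≈ (-0.487, 0.411, -0.771); φ = arcsin(p_z) ≈ -50.41°, λ = atan2(p_y, p_x) ≈ 139.81°.

≈ (50.4°S, 139.8°E)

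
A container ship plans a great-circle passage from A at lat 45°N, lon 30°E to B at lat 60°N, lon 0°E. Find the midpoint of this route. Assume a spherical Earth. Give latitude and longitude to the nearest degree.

≈ lat 53°N, lon 18°E

From cos δ = sin φ₁ sin φ₂ + cos φ₁ cos φ₂ cos Δλ, the central angle is δ ≈ 0.406 rad (23.3°).
Interpolate at f = 1/2 with slerp weights a = sin((1−f)δ)/sin δ ≈ 0.511, b = sin(fδ)/sin δ ≈ 0.511.
p = a·p₁ + b·p₂ ≈ (0.568, 0.180, 0.803); φ = arcsin(p_z) ≈ 53.43°, λ = atan2(p_y, p_x) ≈ 17.63°.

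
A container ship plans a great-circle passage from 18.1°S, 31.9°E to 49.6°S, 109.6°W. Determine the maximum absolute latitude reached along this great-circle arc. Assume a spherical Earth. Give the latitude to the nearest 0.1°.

≈ 66.7°S

The great circle lies in the plane with unit normal n̂ = (p₁ × p₂)/|p₁ × p₂|.
Here n̂_z ≈ -0.396; the vertex latitude is φ_max = arccos|n̂_z| ≈ 66.7°.
Check via Clairaut: cos φ_max = |cos φ₁| · sin C = cos(18.1°)·sin(155.4°) ≈ 0.396, again giving ≈ 66.7°.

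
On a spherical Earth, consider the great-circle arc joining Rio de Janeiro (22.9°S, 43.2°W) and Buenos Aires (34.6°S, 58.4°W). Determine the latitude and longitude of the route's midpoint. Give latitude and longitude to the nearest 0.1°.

≈ (29.0°S, 50.4°W)

Write both endpoints as unit vectors p₁, p₂ with components (cos φ cos λ, cos φ sin λ, sin φ).
The central angle between the endpoints is δ = arccos(p₁·p₂) ≈ 0.309 rad (17.7°).
Interpolate at f = 1/2 with slerp weights a = sin((1−f)δ)/sin δ ≈ 0.506, b = sin(fδ)/sin δ ≈ 0.506.
p = a·p₁ + b·p₂ ≈ (0.558, -0.674, -0.484); φ = arcsin(p_z) ≈ -28.96°, λ = atan2(p_y, p_x) ≈ -50.37°.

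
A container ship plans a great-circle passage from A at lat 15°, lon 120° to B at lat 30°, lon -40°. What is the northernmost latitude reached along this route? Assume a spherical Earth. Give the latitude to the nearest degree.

≈ 68°

The great circle lies in the plane with unit normal n̂ = (p₁ × p₂)/|p₁ × p₂|.
Here n̂_z ≈ -0.379; the vertex latitude is φ_max = arccos|n̂_z| ≈ 67.7°.
Check via Clairaut: cos φ_max = |cos φ₁| · sin C = cos(15.0°)·sin(23.1°) ≈ 0.379, again giving ≈ 67.7°.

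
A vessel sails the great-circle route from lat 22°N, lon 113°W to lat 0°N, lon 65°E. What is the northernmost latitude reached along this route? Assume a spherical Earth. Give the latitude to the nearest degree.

The great circle lies in the plane with unit normal n̂ = (p₁ × p₂)/|p₁ × p₂|.
Here n̂_z ≈ +0.086; the vertex latitude is φ_max = arccos|n̂_z| ≈ 85.1°.
Check via Clairaut: cos φ_max = |cos φ₁| · sin C = cos(22.0°)·sin(5.3°) ≈ 0.086, again giving ≈ 85.1°.

≈ 85°N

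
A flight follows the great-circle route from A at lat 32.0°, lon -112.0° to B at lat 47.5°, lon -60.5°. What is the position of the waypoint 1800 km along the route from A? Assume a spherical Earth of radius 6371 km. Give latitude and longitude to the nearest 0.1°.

≈ lat 40.7°, lon -95.0°

Write both endpoints as unit vectors p₁, p₂ with components (cos φ cos λ, cos φ sin λ, sin φ).
The central angle between the endpoints is δ = arccos(p₁·p₂) ≈ 0.727 rad (41.6°). The total great-circle distance is δ·R ≈ 0.727 × 6371 ≈ 4630 km, so the target fraction is f = 1800/4630 ≈ 0.389.
Interpolate at f ≈ 0.389 with slerp weights a = sin((1−f)δ)/sin δ ≈ 0.647, b = sin(fδ)/sin δ ≈ 0.420.
p = a·p₁ + b·p₂ ≈ (-0.066, -0.755, 0.652); φ = arcsin(p_z) ≈ 40.70°, λ = atan2(p_y, p_x) ≈ -94.99°.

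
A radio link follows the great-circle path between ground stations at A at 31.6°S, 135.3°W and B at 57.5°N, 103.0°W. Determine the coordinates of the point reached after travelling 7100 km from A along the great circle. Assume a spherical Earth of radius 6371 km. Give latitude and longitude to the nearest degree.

≈ 30°N, 118°W

Write both endpoints as unit vectors p₁, p₂ with components (cos φ cos λ, cos φ sin λ, sin φ).
The central angle between the endpoints is δ = arccos(p₁·p₂) ≈ 1.626 rad (93.2°). The total great-circle distance is δ·R ≈ 1.626 × 6371 ≈ 10359 km, so the target fraction is f = 7100/10359 ≈ 0.685.
Interpolate at f ≈ 0.685 with slerp weights a = sin((1−f)δ)/sin δ ≈ 0.490, b = sin(fδ)/sin δ ≈ 0.899.
p = a·p₁ + b·p₂ ≈ (-0.405, -0.764, 0.501); φ = arcsin(p_z) ≈ 30.09°, λ = atan2(p_y, p_x) ≈ -117.94°.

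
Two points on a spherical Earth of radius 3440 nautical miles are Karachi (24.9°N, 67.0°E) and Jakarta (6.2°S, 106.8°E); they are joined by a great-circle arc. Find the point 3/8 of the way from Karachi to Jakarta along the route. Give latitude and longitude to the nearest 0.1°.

Write both endpoints as unit vectors p₁, p₂ with components (cos φ cos λ, cos φ sin λ, sin φ).
The central angle between the endpoints is δ = arccos(p₁·p₂) ≈ 0.867 rad (49.7°).
Interpolate at f = 3/8 with slerp weights a = sin((1−f)δ)/sin δ ≈ 0.676, b = sin(fδ)/sin δ ≈ 0.419.
p = a·p₁ + b·p₂ ≈ (0.119, 0.964, 0.240); φ = arcsin(p_z) ≈ 13.86°, λ = atan2(p_y, p_x) ≈ 82.94°.

≈ (13.9°N, 82.9°E)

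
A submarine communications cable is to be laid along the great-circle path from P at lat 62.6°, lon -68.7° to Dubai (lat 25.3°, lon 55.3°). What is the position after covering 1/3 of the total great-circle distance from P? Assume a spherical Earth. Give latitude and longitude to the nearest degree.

Write both endpoints as unit vectors p₁, p₂ with components (cos φ cos λ, cos φ sin λ, sin φ).
The central angle between the endpoints is δ = arccos(p₁·p₂) ≈ 1.424 rad (81.6°).
Interpolate at f = 1/3 with slerp weights a = sin((1−f)δ)/sin δ ≈ 0.822, b = sin(fδ)/sin δ ≈ 0.462.
p = a·p₁ + b·p₂ ≈ (0.375, -0.009, 0.927); φ = arcsin(p_z) ≈ 67.96°, λ = atan2(p_y, p_x) ≈ -1.38°.

≈ lat 68°, lon -1°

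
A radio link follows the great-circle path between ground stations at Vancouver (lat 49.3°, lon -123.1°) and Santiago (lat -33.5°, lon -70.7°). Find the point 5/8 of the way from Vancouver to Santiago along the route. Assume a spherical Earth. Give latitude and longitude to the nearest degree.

The haversine formula gives a central angle δ ≈ 1.658 rad (95.0°) between the endpoints.
Interpolate at f = 5/8 with slerp weights a = sin((1−f)δ)/sin δ ≈ 0.585, b = sin(fδ)/sin δ ≈ 0.864.
p = a·p₁ + b·p₂ ≈ (0.030, -0.999, -0.034); φ = arcsin(p_z) ≈ -1.92°, λ = atan2(p_y, p_x) ≈ -88.29°.

≈ lat -2°, lon -88°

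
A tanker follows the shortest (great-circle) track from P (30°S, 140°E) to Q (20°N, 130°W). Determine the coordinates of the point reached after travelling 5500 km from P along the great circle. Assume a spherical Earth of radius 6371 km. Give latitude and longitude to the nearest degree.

≈ (7°S, 173°W)

Convert each endpoint to a unit vector on the sphere (x = cos φ cos λ, y = cos φ sin λ, z = sin φ).
The central angle between the endpoints is δ = arccos(p₁·p₂) ≈ 1.743 rad (99.8°). The total great-circle distance is δ·R ≈ 1.743 × 6371 ≈ 11102 km, so the target fraction is f = 5500/11102 ≈ 0.495.
Interpolate at f ≈ 0.495 with slerp weights a = sin((1−f)δ)/sin δ ≈ 0.782, b = sin(fδ)/sin δ ≈ 0.771.
p = a·p₁ + b·p₂ ≈ (-0.985, -0.120, -0.127); φ = arcsin(p_z) ≈ -7.30°, λ = atan2(p_y, p_x) ≈ -173.05°.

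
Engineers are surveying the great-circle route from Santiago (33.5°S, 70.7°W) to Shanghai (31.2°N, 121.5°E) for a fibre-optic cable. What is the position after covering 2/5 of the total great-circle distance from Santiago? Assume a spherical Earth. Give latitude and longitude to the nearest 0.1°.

From cos δ = sin φ₁ sin φ₂ + cos φ₁ cos φ₂ cos Δλ, the central angle is δ ≈ 2.957 rad (169.4°).
Interpolate at f = 2/5 with slerp weights a = sin((1−f)δ)/sin δ ≈ 5.347, b = sin(fδ)/sin δ ≈ 5.055.
p = a·p₁ + b·p₂ ≈ (-0.785, -0.522, -0.333); φ = arcsin(p_z) ≈ -19.45°, λ = atan2(p_y, p_x) ≈ -146.38°.

≈ 19.4°S, 146.4°W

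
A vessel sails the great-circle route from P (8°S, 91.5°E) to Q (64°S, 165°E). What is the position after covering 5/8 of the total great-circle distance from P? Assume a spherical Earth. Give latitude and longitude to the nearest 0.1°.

Write both endpoints as unit vectors p₁, p₂ with components (cos φ cos λ, cos φ sin λ, sin φ).
The central angle between the endpoints is δ = arccos(p₁·p₂) ≈ 1.320 rad (75.6°).
Interpolate at f = 5/8 with slerp weights a = sin((1−f)δ)/sin δ ≈ 0.490, b = sin(fδ)/sin δ ≈ 0.758.
p = a·p₁ + b·p₂ ≈ (-0.334, 0.571, -0.750); φ = arcsin(p_z) ≈ -48.57°, λ = atan2(p_y, p_x) ≈ 120.29°.

≈ (48.6°S, 120.3°E)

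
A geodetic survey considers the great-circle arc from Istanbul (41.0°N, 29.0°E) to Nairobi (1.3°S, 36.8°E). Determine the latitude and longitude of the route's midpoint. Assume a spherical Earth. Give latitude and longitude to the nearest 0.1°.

From cos δ = sin φ₁ sin φ₂ + cos φ₁ cos φ₂ cos Δλ, the central angle is δ ≈ 0.749 rad (42.9°).
Interpolate at f = 1/2 with slerp weights a = sin((1−f)δ)/sin δ ≈ 0.537, b = sin(fδ)/sin δ ≈ 0.537.
p = a·p₁ + b·p₂ ≈ (0.785, 0.518, 0.340); φ = arcsin(p_z) ≈ 19.89°, λ = atan2(p_y, p_x) ≈ 33.45°.

≈ 19.9°N, 33.4°E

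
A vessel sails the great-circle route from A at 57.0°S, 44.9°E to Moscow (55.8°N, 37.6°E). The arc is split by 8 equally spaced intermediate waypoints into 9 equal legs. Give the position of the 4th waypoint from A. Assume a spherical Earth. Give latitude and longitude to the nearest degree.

Write both endpoints as unit vectors p₁, p₂ with components (cos φ cos λ, cos φ sin λ, sin φ).
The central angle between the endpoints is δ = arccos(p₁·p₂) ≈ 1.971 rad (113.0°).
Interpolate at f = 4/9 with slerp weights a = sin((1−f)δ)/sin δ ≈ 0.965, b = sin(fδ)/sin δ ≈ 0.834.
p = a·p₁ + b·p₂ ≈ (0.744, 0.657, -0.120); φ = arcsin(p_z) ≈ -6.87°, λ = atan2(p_y, p_x) ≈ 41.46°.

≈ 7°S, 41°E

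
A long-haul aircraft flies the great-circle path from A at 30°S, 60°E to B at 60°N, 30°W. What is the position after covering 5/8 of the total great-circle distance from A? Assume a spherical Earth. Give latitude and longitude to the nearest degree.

≈ 32°N, 21°E

The haversine formula gives a central angle δ ≈ 2.019 rad (115.7°) between the endpoints.
Interpolate at f = 5/8 with slerp weights a = sin((1−f)δ)/sin δ ≈ 0.762, b = sin(fδ)/sin δ ≈ 1.057.
p = a·p₁ + b·p₂ ≈ (0.788, 0.307, 0.534); φ = arcsin(p_z) ≈ 32.30°, λ = atan2(p_y, p_x) ≈ 21.31°.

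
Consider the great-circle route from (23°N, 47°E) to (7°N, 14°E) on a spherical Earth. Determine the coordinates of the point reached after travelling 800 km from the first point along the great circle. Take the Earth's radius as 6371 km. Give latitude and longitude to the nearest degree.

≈ (20°N, 40°E)

Write both endpoints as unit vectors p₁, p₂ with components (cos φ cos λ, cos φ sin λ, sin φ).
The central angle between the endpoints is δ = arccos(p₁·p₂) ≈ 0.620 rad (35.5°). The total great-circle distance is δ·R ≈ 0.620 × 6371 ≈ 3950 km, so the target fraction is f = 800/3950 ≈ 0.203.
Interpolate at f ≈ 0.203 with slerp weights a = sin((1−f)δ)/sin δ ≈ 0.817, b = sin(fδ)/sin δ ≈ 0.216.
p = a·p₁ + b·p₂ ≈ (0.720, 0.602, 0.345); φ = arcsin(p_z) ≈ 20.21°, λ = atan2(p_y, p_x) ≈ 39.87°.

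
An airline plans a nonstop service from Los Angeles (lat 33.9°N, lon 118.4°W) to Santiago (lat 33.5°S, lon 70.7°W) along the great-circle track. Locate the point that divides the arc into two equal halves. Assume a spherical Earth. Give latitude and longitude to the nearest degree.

≈ lat 0°N, lon 94°W

Convert each endpoint to a unit vector on the sphere (x = cos φ cos λ, y = cos φ sin λ, z = sin φ).
The central angle between the endpoints is δ = arccos(p₁·p₂) ≈ 1.412 rad (80.9°).
Interpolate at f = 1/2 with slerp weights a = sin((1−f)δ)/sin δ ≈ 0.657, b = sin(fδ)/sin δ ≈ 0.657.
p = a·p₁ + b·p₂ ≈ (-0.078, -0.997, 0.004); φ = arcsin(p_z) ≈ 0.22°, λ = atan2(p_y, p_x) ≈ -94.49°.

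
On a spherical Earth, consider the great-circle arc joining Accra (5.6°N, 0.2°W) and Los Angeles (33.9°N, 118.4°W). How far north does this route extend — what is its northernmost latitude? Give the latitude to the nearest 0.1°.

The great circle lies in the plane with unit normal n̂ = (p₁ × p₂)/|p₁ × p₂|.
Here n̂_z ≈ -0.773; the vertex latitude is φ_max = arccos|n̂_z| ≈ 39.4°.
Check via Clairaut: cos φ_max = |cos φ₁| · sin C = cos(5.6°)·sin(51.0°) ≈ 0.773, again giving ≈ 39.4°.

≈ 39.4°N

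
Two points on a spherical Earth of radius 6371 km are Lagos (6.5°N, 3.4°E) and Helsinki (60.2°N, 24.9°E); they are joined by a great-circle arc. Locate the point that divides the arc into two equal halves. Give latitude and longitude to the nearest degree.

Convert each endpoint to a unit vector on the sphere (x = cos φ cos λ, y = cos φ sin λ, z = sin φ).
The central angle between the endpoints is δ = arccos(p₁·p₂) ≈ 0.979 rad (56.1°).
Interpolate at f = 1/2 with slerp weights a = sin((1−f)δ)/sin δ ≈ 0.567, b = sin(fδ)/sin δ ≈ 0.567.
p = a·p₁ + b·p₂ ≈ (0.817, 0.152, 0.556); φ = arcsin(p_z) ≈ 33.76°, λ = atan2(p_y, p_x) ≈ 10.53°.

≈ 34°N, 11°E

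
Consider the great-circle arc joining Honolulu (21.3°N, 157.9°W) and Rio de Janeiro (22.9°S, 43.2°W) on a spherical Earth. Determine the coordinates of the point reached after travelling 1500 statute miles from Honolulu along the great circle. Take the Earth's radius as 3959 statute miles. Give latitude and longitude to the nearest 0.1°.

Convert each endpoint to a unit vector on the sphere (x = cos φ cos λ, y = cos φ sin λ, z = sin φ).
The central angle between the endpoints is δ = arccos(p₁·p₂) ≈ 2.094 rad (120.0°). The total great-circle distance is δ·R ≈ 2.094 × 3959 ≈ 8292 mi, so the target fraction is f = 1500/8292 ≈ 0.181.
Interpolate at f ≈ 0.181 with slerp weights a = sin((1−f)δ)/sin δ ≈ 1.143, b = sin(fδ)/sin δ ≈ 0.427.
p = a·p₁ + b·p₂ ≈ (-0.700, -0.670, 0.249); φ = arcsin(p_z) ≈ 14.41°, λ = atan2(p_y, p_x) ≈ -136.24°.

≈ 14.4°N, 136.2°W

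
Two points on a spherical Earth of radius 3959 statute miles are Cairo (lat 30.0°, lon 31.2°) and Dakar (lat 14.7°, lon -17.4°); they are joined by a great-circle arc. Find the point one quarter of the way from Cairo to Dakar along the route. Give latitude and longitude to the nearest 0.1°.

From cos δ = sin φ₁ sin φ₂ + cos φ₁ cos φ₂ cos Δλ, the central angle is δ ≈ 0.822 rad (47.1°).
Interpolate at f = 1/4 with slerp weights a = sin((1−f)δ)/sin δ ≈ 0.789, b = sin(fδ)/sin δ ≈ 0.279.
p = a·p₁ + b·p₂ ≈ (0.842, 0.274, 0.465); φ = arcsin(p_z) ≈ 27.73°, λ = atan2(p_y, p_x) ≈ 18.00°.

≈ lat 27.7°, lon 18.0°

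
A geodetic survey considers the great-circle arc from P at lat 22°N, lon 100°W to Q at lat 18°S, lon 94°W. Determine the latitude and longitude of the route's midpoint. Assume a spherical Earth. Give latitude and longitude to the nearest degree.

≈ lat 2°N, lon 97°W

The haversine formula gives a central angle δ ≈ 0.706 rad (40.4°) between the endpoints.
Interpolate at f = 1/2 with slerp weights a = sin((1−f)δ)/sin δ ≈ 0.533, b = sin(fδ)/sin δ ≈ 0.533.
p = a·p₁ + b·p₂ ≈ (-0.121, -0.992, 0.035); φ = arcsin(p_z) ≈ 2.00°, λ = atan2(p_y, p_x) ≈ -96.96°.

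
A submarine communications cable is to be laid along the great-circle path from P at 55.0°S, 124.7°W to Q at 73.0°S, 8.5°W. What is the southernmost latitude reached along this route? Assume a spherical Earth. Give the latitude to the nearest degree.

The great circle lies in the plane with unit normal n̂ = (p₁ × p₂)/|p₁ × p₂|.
Here n̂_z ≈ +0.213; the vertex latitude is φ_max = arccos|n̂_z| ≈ 77.7°.

≈ 78°S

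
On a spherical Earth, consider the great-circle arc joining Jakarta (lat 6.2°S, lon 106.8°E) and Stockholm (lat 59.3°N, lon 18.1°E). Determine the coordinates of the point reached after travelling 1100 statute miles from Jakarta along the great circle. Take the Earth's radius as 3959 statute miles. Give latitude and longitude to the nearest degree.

≈ lat 7°N, lon 99°E

Write both endpoints as unit vectors p₁, p₂ with components (cos φ cos λ, cos φ sin λ, sin φ).
The central angle between the endpoints is δ = arccos(p₁·p₂) ≈ 1.652 rad (94.7°). The total great-circle distance is δ·R ≈ 1.652 × 3959 ≈ 6541 mi, so the target fraction is f = 1100/6541 ≈ 0.168.
Interpolate at f ≈ 0.168 with slerp weights a = sin((1−f)δ)/sin δ ≈ 0.984, b = sin(fδ)/sin δ ≈ 0.275.
p = a·p₁ + b·p₂ ≈ (-0.149, 0.980, 0.130); φ = arcsin(p_z) ≈ 7.49°, λ = atan2(p_y, p_x) ≈ 98.66°.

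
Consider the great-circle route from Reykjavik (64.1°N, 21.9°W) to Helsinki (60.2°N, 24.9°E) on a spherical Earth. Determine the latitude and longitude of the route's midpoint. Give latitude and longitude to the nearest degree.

≈ 64°N, 3°E

Convert each endpoint to a unit vector on the sphere (x = cos φ cos λ, y = cos φ sin λ, z = sin φ).
The central angle between the endpoints is δ = arccos(p₁·p₂) ≈ 0.379 rad (21.7°).
Interpolate at f = 1/2 with slerp weights a = sin((1−f)δ)/sin δ ≈ 0.509, b = sin(fδ)/sin δ ≈ 0.509.
p = a·p₁ + b·p₂ ≈ (0.436, 0.024, 0.900); φ = arcsin(p_z) ≈ 64.12°, λ = atan2(p_y, p_x) ≈ 3.10°.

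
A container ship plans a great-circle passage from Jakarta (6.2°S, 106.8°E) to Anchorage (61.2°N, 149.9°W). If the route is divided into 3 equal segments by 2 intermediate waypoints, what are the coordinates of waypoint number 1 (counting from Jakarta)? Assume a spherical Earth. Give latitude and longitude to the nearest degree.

≈ 23°N, 124°E

Write both endpoints as unit vectors p₁, p₂ with components (cos φ cos λ, cos φ sin λ, sin φ).
The central angle between the endpoints is δ = arccos(p₁·p₂) ≈ 1.777 rad (101.8°).
Interpolate at f = 1/3 with slerp weights a = sin((1−f)δ)/sin δ ≈ 0.946, b = sin(fδ)/sin δ ≈ 0.570.
p = a·p₁ + b·p₂ ≈ (-0.510, 0.763, 0.398); φ = arcsin(p_z) ≈ 23.43°, λ = atan2(p_y, p_x) ≈ 123.75°.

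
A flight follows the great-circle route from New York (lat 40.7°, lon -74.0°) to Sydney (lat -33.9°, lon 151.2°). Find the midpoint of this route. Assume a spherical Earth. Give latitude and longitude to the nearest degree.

The haversine formula gives a central angle δ ≈ 2.510 rad (143.8°) between the endpoints.
Interpolate at f = 1/2 with slerp weights a = sin((1−f)δ)/sin δ ≈ 1.610, b = sin(fδ)/sin δ ≈ 1.610.
p = a·p₁ + b·p₂ ≈ (-0.835, -0.530, 0.152); φ = arcsin(p_z) ≈ 8.74°, λ = atan2(p_y, p_x) ≈ -147.61°.

≈ lat 9°, lon -148°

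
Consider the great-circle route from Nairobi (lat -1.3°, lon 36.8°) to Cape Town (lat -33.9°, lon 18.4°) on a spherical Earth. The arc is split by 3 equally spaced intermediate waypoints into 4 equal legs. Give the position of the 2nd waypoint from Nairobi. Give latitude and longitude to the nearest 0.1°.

≈ lat -17.8°, lon 28.5°

Convert each endpoint to a unit vector on the sphere (x = cos φ cos λ, y = cos φ sin λ, z = sin φ).
The central angle between the endpoints is δ = arccos(p₁·p₂) ≈ 0.643 rad (36.9°).
Interpolate at f = 2/4 with slerp weights a = sin((1−f)δ)/sin δ ≈ 0.527, b = sin(fδ)/sin δ ≈ 0.527.
p = a·p₁ + b·p₂ ≈ (0.837, 0.454, -0.306); φ = arcsin(p_z) ≈ -17.81°, λ = atan2(p_y, p_x) ≈ 28.46°.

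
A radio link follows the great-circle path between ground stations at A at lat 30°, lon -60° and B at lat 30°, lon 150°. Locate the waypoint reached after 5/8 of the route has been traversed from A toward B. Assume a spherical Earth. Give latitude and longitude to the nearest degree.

Convert each endpoint to a unit vector on the sphere (x = cos φ cos λ, y = cos φ sin λ, z = sin φ).
The central angle between the endpoints is δ = arccos(p₁·p₂) ≈ 1.982 rad (113.5°).
Interpolate at f = 5/8 with slerp weights a = sin((1−f)δ)/sin δ ≈ 0.738, b = sin(fδ)/sin δ ≈ 1.031.
p = a·p₁ + b·p₂ ≈ (-0.454, -0.107, 0.885); φ = arcsin(p_z) ≈ 62.21°, λ = atan2(p_y, p_x) ≈ -166.73°.

≈ lat 62°, lon -167°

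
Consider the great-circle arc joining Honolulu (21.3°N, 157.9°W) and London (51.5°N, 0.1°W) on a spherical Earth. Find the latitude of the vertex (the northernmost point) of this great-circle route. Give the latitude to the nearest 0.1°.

The great circle lies in the plane with unit normal n̂ = (p₁ × p₂)/|p₁ × p₂|.
Here n̂_z ≈ +0.226; the vertex latitude is φ_max = arccos|n̂_z| ≈ 76.9°.
Check via Clairaut: cos φ_max = |cos φ₁| · sin C = cos(21.3°)·sin(14.1°) ≈ 0.226, again giving ≈ 76.9°.

≈ 76.9°N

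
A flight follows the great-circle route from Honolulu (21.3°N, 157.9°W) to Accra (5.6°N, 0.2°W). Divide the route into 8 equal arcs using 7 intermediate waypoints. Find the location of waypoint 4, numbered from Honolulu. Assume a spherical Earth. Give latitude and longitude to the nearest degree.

The haversine formula gives a central angle δ ≈ 2.536 rad (145.3°) between the endpoints.
Interpolate at f = 4/8 with slerp weights a = sin((1−f)δ)/sin δ ≈ 1.678, b = sin(fδ)/sin δ ≈ 1.678.
p = a·p₁ + b·p₂ ≈ (0.221, -0.594, 0.773); φ = arcsin(p_z) ≈ 50.65°, λ = atan2(p_y, p_x) ≈ -69.55°.

≈ 51°N, 70°W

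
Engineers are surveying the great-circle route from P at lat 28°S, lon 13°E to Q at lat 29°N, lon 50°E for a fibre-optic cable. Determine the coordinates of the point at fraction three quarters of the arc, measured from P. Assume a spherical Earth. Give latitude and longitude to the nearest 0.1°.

Convert each endpoint to a unit vector on the sphere (x = cos φ cos λ, y = cos φ sin λ, z = sin φ).
The central angle between the endpoints is δ = arccos(p₁·p₂) ≈ 1.171 rad (67.1°).
Interpolate at f = 3/4 with slerp weights a = sin((1−f)δ)/sin δ ≈ 0.313, b = sin(fδ)/sin δ ≈ 0.836.
p = a·p₁ + b·p₂ ≈ (0.739, 0.622, 0.258); φ = arcsin(p_z) ≈ 14.95°, λ = atan2(p_y, p_x) ≈ 40.08°.

≈ lat 15.0°N, lon 40.1°E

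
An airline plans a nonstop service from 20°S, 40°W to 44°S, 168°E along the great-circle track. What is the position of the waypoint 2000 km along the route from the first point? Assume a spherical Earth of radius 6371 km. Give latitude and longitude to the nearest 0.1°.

≈ 36.6°S, 48.0°W

Write both endpoints as unit vectors p₁, p₂ with components (cos φ cos λ, cos φ sin λ, sin φ).
The central angle between the endpoints is δ = arccos(p₁·p₂) ≈ 1.938 rad (111.1°). The total great-circle distance is δ·R ≈ 1.938 × 6371 ≈ 12349 km, so the target fraction is f = 2000/12349 ≈ 0.162.
Interpolate at f ≈ 0.162 with slerp weights a = sin((1−f)δ)/sin δ ≈ 1.070, b = sin(fδ)/sin δ ≈ 0.331.
p = a·p₁ + b·p₂ ≈ (0.537, -0.597, -0.596); φ = arcsin(p_z) ≈ -36.57°, λ = atan2(p_y, p_x) ≈ -48.00°.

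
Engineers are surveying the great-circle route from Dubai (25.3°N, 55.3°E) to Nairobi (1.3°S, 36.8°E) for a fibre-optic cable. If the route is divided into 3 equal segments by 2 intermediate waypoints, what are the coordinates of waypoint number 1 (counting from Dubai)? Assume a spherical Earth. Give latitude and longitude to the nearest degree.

≈ 17°N, 49°E

The haversine formula gives a central angle δ ≈ 0.560 rad (32.1°) between the endpoints.
Interpolate at f = 1/3 with slerp weights a = sin((1−f)δ)/sin δ ≈ 0.687, b = sin(fδ)/sin δ ≈ 0.349.
p = a·p₁ + b·p₂ ≈ (0.633, 0.720, 0.285); φ = arcsin(p_z) ≈ 16.59°, λ = atan2(p_y, p_x) ≈ 48.66°.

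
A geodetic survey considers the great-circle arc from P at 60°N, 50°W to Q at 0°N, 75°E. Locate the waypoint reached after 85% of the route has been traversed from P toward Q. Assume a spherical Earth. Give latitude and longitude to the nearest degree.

≈ 14°N, 68°E

From cos δ = sin φ₁ sin φ₂ + cos φ₁ cos φ₂ cos Δλ, the central angle is δ ≈ 1.862 rad (106.7°).
Interpolate at f = 0.85 with slerp weights a = sin((1−f)δ)/sin δ ≈ 0.288, b = sin(fδ)/sin δ ≈ 1.044.
p = a·p₁ + b·p₂ ≈ (0.363, 0.898, 0.249); φ = arcsin(p_z) ≈ 14.43°, λ = atan2(p_y, p_x) ≈ 68.01°.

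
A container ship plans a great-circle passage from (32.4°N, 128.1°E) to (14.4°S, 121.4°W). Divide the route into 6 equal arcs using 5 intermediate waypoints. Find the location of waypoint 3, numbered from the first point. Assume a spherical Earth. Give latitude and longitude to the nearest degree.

≈ (15°N, 171°W)

The haversine formula gives a central angle δ ≈ 2.004 rad (114.8°) between the endpoints.
Interpolate at f = 3/6 with slerp weights a = sin((1−f)δ)/sin δ ≈ 0.928, b = sin(fδ)/sin δ ≈ 0.928.
p = a·p₁ + b·p₂ ≈ (-0.952, -0.151, 0.267); φ = arcsin(p_z) ≈ 15.46°, λ = atan2(p_y, p_x) ≈ -171.01°.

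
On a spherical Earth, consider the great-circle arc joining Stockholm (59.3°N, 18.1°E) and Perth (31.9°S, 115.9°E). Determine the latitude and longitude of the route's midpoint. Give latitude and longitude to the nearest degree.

≈ (20°N, 83°E)

From cos δ = sin φ₁ sin φ₂ + cos φ₁ cos φ₂ cos Δλ, the central angle is δ ≈ 2.110 rad (120.9°).
Interpolate at f = 1/2 with slerp weights a = sin((1−f)δ)/sin δ ≈ 1.013, b = sin(fδ)/sin δ ≈ 1.013.
p = a·p₁ + b·p₂ ≈ (0.116, 0.935, 0.336); φ = arcsin(p_z) ≈ 19.63°, λ = atan2(p_y, p_x) ≈ 82.93°.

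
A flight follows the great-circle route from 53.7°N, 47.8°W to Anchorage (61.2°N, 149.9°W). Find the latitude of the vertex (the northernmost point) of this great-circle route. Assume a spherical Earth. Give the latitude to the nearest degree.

≈ 69°N

The great circle lies in the plane with unit normal n̂ = (p₁ × p₂)/|p₁ × p₂|.
Here n̂_z ≈ -0.366; the vertex latitude is φ_max = arccos|n̂_z| ≈ 68.6°.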